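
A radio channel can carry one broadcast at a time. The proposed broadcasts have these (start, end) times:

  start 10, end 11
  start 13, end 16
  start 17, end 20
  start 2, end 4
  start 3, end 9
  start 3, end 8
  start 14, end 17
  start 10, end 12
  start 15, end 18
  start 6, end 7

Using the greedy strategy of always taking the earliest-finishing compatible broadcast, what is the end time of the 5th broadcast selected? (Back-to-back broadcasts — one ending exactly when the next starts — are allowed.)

20

Order by finish time; keep every interval that doesn't clash with the previous kept one.
Sorted by end: (2,4)  (6,7)  (3,8)  (3,9)  (10,11)  (10,12)  (13,16)  (14,17)  (15,18)  (17,20)
take (2,4); take (6,7); take (10,11); take (13,16); take (17,20).
Selected: (2,4) (6,7) (10,11) (13,16) (17,20)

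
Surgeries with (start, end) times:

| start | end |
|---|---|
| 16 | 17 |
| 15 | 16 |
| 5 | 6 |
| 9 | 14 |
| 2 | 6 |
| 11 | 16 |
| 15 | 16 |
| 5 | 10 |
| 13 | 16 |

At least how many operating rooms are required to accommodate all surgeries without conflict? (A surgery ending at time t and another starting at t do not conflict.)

4

starts: [2, 5, 5, 9, 11, 13, 15, 15, 16]
ends:   [6, 6, 10, 14, 16, 16, 16, 16, 17]
s2→1 s5→2 s5→3 e6→2 e6→1 s9→2 e10→1 s11→2 s13→3 e14→2 s15→3 s15→4  — peak 4.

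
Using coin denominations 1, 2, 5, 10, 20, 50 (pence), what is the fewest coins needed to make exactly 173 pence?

6

173 = 3×50 + 1×20 + 1×2 + 1×1
Total coins = 3 + 1 + 1 + 1 = 6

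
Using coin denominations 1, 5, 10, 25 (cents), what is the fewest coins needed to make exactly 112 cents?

Greedy: take as many of the largest coin as possible, then repeat with the remainder.
112 = 4×25 + 1×10 + 2×1
Total coins = 4 + 1 + 2 = 7

7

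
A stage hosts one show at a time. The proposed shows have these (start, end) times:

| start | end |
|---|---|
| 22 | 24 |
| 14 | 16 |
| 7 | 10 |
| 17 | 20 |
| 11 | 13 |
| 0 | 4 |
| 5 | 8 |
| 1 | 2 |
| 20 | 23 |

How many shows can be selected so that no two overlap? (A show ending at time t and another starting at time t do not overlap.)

6

By end time: (1,2), (0,4), (5,8), (7,10), (11,13), (14,16), (17,20), (20,23), (22,24).
Pick (1,2); next start ≥ 2 → (5,8); next start ≥ 8 → (11,13); next start ≥ 13 → (14,16); next start ≥ 16 → (17,20); next start ≥ 20 → (20,23).
Selected 6 shows.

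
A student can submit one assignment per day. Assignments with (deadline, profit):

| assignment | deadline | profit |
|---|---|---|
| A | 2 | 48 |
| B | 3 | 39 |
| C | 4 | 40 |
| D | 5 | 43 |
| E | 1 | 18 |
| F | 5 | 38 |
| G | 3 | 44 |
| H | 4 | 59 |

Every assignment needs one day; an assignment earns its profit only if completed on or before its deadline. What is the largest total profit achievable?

234

Sort by profit descending; place each in the latest free slot ≤ its deadline.
Profit order: H=59 A=48 G=44 D=43 C=40 B=39 F=38 E=18
Assign: H→slot 4, A→slot 2, G→slot 3, D→slot 5, C→slot 1, B skipped, F skipped, E skipped.
Slots: [1:C] [2:A] [3:G] [4:H] [5:D]
Profit = 40 + 48 + 44 + 59 + 43 = 234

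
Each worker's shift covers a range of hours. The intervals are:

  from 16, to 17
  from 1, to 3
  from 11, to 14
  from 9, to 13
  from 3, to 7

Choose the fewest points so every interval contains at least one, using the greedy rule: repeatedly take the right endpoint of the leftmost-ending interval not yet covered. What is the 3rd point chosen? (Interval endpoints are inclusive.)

By right end: [1,3]  [3,7]  [9,13]  [11,14]  [16,17]
[1,3] uncovered → point at 3; [9,13] uncovered → point at 13; [16,17] uncovered → point at 17.
Points: 3, 13, 17 (3 total).

17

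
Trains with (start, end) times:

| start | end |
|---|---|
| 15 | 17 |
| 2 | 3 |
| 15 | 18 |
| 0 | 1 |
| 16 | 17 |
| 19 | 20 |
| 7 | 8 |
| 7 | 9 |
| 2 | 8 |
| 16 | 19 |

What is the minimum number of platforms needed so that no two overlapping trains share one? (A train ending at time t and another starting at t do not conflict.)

Count concurrent intervals with a sweep; the peak is the room count.
Events (time:±→running): 0:+→1 1:-→0 2:+→1 2:+→2 3:-→1 7:+→2 7:+→3 8:-→2 8:-→1 9:-→0 15:+→1 15:+→2 16:+→3 16:+→4 … peak 4.

4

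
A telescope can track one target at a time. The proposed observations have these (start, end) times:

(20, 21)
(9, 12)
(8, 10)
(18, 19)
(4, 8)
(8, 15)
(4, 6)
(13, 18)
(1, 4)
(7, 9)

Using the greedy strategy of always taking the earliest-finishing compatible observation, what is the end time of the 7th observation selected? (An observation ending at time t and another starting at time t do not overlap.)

21

Order by finish time; keep every interval that doesn't clash with the previous kept one.
Sorted by end: (1,4)  (4,6)  (4,8)  (7,9)  (8,10)  (9,12)  (8,15)  (13,18)  (18,19)  (20,21)
take (1,4); take (4,6); take (7,9); take (9,12); take (13,18); take (18,19); take (20,21).
Selected: (1,4) (4,6) (7,9) (9,12) (13,18) (18,19) (20,21)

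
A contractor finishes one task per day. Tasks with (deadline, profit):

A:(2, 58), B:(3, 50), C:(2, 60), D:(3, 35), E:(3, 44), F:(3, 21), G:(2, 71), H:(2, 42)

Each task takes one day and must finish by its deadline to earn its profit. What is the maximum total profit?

Sort by profit descending; place each in the latest free slot ≤ its deadline.
By profit: G(d2,71), C(d2,60), A(d2,58), B(d3,50), E(d3,44), H(d2,42), D(d3,35), F(d3,21)
G→slot 2; C→slot 1; A skipped; B→slot 3; E skipped; H skipped; D skipped; F skipped.
Profit = 60 + 71 + 50 = 181

181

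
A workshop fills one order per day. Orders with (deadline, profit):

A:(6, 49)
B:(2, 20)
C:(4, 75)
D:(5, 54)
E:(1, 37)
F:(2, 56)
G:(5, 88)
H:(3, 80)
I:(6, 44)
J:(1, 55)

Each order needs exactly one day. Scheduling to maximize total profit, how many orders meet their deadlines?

Take jobs in profit order; each goes to the latest open slot no later than its deadline.
By profit: G(d5,88), H(d3,80), C(d4,75), F(d2,56), J(d1,55), D(d5,54), A(d6,49), I(d6,44), E(d1,37), B(d2,20)
G→slot 5; H→slot 3; C→slot 4; F→slot 2; J→slot 1; D skipped; A→slot 6; I skipped; E skipped; B skipped.
6 of 10 scheduled.

6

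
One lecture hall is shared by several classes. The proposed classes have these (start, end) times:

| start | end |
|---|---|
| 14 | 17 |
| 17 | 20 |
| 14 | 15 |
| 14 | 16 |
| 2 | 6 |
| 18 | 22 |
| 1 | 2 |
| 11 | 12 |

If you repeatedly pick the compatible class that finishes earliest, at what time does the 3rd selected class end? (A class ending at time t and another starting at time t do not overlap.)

Greedy by earliest finish: after sorting by end time, pick each interval compatible with the last pick.
By end time: (1,2), (2,6), (11,12), (14,15), (14,16), (14,17), (17,20), (18,22).
Pick (1,2); next start ≥ 2 → (2,6); next start ≥ 6 → (11,12); next start ≥ 12 → (14,15); next start ≥ 15 → (17,20).
Selected: (1,2) (2,6) (11,12) (14,15) (17,20)

12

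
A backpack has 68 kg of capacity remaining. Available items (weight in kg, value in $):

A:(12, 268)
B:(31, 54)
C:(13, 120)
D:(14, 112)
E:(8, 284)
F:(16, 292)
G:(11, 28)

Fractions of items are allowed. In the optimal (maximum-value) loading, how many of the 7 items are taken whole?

5

Greedy by value/weight ratio, highest first.
Order: E (284/8=35.50) > A (268/12=22.33) > F (292/16=18.25) > C (120/13=9.23) > D (112/14=8.00) > G (28/11=2.55) > B (54/31=1.74)
Fill: take E (8 @ 284) → take A (12 @ 268) → take F (16 @ 292) → take C (13 @ 120) → take D (14 @ 112) → take 5/11 of G → 12.73; 68/68 used.
5 item(s) taken whole; one partial (take 5/11 of G).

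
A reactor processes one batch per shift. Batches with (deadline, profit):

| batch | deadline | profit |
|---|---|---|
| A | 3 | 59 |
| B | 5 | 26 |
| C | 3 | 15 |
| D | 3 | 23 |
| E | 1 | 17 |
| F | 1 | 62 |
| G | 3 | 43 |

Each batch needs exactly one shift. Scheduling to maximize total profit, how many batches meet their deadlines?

Sort by profit descending; place each in the latest free slot ≤ its deadline.
By profit: F(d1,62), A(d3,59), G(d3,43), B(d5,26), D(d3,23), E(d1,17), C(d3,15)
F→slot 1; A→slot 3; G→slot 2; B→slot 5; D skipped; E skipped; C skipped.
4 of 7 scheduled.

4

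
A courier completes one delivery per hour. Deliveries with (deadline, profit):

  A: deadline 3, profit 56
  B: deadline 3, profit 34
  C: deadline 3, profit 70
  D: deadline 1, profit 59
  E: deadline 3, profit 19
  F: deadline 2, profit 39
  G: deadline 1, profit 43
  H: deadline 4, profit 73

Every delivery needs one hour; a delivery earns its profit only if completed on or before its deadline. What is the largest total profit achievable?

258

Take jobs in profit order; each goes to the latest open slot no later than its deadline.
By profit: H(d4,73), C(d3,70), D(d1,59), A(d3,56), G(d1,43), F(d2,39), B(d3,34), E(d3,19)
H→slot 4; C→slot 3; D→slot 1; A→slot 2; G skipped; F skipped; B skipped; E skipped.
Profit = 59 + 56 + 70 + 73 = 258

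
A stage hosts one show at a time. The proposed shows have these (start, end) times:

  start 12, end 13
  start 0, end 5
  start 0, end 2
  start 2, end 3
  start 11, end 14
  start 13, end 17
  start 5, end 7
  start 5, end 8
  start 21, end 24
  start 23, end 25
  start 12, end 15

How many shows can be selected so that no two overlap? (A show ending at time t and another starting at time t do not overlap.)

By end time: (0,2), (2,3), (0,5), (5,7), (5,8), (12,13), (11,14), (12,15), (13,17), (21,24), (23,25).
Pick (0,2); next start ≥ 2 → (2,3); next start ≥ 3 → (5,7); next start ≥ 7 → (12,13); next start ≥ 13 → (13,17); next start ≥ 17 → (21,24).
Selected 6 shows.

6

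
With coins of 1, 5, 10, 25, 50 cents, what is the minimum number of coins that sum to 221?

7

221 = 4×50 + 2×10 + 1×1
Total coins = 4 + 2 + 1 = 7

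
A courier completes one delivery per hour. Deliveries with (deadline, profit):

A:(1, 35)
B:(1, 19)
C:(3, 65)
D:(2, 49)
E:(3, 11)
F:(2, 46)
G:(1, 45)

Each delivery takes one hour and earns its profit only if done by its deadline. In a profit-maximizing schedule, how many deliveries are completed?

3

Take jobs in profit order; each goes to the latest open slot no later than its deadline.
Profit order: C=65 D=49 F=46 G=45 A=35 B=19 E=11
Assign: C→slot 3, D→slot 2, F→slot 1, G skipped, A skipped, B skipped, E skipped.
Slots: [1:F] [2:D] [3:C]
3 of 7 scheduled.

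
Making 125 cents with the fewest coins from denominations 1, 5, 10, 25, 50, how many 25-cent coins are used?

1

125 = 2×50 + 1×25
Count of 25: 1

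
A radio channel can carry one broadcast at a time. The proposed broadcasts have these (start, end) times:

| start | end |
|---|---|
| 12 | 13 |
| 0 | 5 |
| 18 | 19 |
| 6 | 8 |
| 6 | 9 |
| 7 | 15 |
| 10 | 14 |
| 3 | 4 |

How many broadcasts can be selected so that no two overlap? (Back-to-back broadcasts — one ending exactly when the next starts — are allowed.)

Sort by end time and greedily take each interval whose start is ≥ the last chosen end.
By end time: (3,4), (0,5), (6,8), (6,9), (12,13), (10,14), (7,15), (18,19).
Pick (3,4); next start ≥ 4 → (6,8); next start ≥ 8 → (12,13); next start ≥ 13 → (18,19).
Selected 4 broadcasts.

4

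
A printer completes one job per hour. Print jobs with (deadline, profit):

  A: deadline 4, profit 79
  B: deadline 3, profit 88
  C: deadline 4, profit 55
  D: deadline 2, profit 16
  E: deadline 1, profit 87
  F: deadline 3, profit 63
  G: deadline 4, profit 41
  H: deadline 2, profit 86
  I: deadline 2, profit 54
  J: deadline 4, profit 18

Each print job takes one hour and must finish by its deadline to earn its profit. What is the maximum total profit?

340

Take jobs in profit order; each goes to the latest open slot no later than its deadline.
By profit: B(d3,88), E(d1,87), H(d2,86), A(d4,79), F(d3,63), C(d4,55), I(d2,54), G(d4,41), J(d4,18), D(d2,16)
B→slot 3; E→slot 1; H→slot 2; A→slot 4; F skipped; C skipped; I skipped; G skipped; J skipped; D skipped.
Profit = 87 + 86 + 88 + 79 = 340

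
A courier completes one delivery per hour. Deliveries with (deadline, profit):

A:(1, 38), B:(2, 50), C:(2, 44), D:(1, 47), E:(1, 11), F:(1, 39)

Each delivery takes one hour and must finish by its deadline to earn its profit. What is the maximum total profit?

Take jobs in profit order; each goes to the latest open slot no later than its deadline.
By profit: B(d2,50), D(d1,47), C(d2,44), F(d1,39), A(d1,38), E(d1,11)
B→slot 2; D→slot 1; C skipped; F skipped; A skipped; E skipped.
Profit = 47 + 50 = 97

97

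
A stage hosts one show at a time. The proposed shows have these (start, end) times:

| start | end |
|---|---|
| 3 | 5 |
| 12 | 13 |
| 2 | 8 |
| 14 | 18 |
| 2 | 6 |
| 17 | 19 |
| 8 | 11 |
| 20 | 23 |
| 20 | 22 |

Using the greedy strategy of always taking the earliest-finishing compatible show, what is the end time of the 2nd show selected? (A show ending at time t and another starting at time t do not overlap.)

Sorted by end: (3,5)  (2,6)  (2,8)  (8,11)  (12,13)  (14,18)  (17,19)  (20,22)  (20,23)
take (3,5); skip (2,8); take (8,11); take (12,13); take (14,18); skip (17,19); take (20,22).
Selected: (3,5) (8,11) (12,13) (14,18) (20,22)

11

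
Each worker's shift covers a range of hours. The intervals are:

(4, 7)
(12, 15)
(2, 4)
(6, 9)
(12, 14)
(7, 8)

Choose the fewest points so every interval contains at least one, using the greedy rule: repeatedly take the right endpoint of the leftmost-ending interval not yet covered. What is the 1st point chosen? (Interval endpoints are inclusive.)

Process intervals by earliest right end; each time one isn't hit yet, stab at its right endpoint.
By right end: [2,4]  [4,7]  [7,8]  [6,9]  [12,14]  [12,15]
[2,4] uncovered → point at 4; [7,8] uncovered → point at 8; [12,14] uncovered → point at 14.
Points: 4, 8, 14 (3 total).

4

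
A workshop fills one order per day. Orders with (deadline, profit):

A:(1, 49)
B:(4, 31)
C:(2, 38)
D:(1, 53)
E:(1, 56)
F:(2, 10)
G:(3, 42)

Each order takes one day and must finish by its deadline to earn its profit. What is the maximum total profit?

167

By profit: E(d1,56), D(d1,53), A(d1,49), G(d3,42), C(d2,38), B(d4,31), F(d2,10)
E→slot 1; D skipped; A skipped; G→slot 3; C→slot 2; B→slot 4; F skipped.
Profit = 56 + 38 + 42 + 31 = 167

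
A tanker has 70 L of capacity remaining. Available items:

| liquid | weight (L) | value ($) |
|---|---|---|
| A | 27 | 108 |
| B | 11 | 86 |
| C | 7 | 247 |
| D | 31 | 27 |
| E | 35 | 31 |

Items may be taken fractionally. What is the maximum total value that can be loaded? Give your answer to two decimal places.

463.14

Sort by value per unit weight and fill in that order.
Ratios (sorted): C 35.29, B 7.82, A 4.00, E 0.89, D 0.87
take C (7 @ 247); take B (11 @ 86); take A (27 @ 108); take 25/35 of E → 22.14. Capacity used 70/70.
Total value = 463.14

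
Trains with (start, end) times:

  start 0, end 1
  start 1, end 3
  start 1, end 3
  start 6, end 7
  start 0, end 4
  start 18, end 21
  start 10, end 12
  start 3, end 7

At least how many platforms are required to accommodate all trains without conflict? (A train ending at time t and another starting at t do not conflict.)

3

The answer is the maximum number of intervals overlapping at any instant.
Events (time:±→running): 0:+→1 0:+→2 1:-→1 1:+→2 1:+→3 … peak 3.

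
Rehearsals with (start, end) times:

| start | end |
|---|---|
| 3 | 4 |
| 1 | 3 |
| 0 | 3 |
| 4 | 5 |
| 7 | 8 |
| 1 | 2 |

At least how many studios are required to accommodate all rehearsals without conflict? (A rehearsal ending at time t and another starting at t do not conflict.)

3

The answer is the maximum number of intervals overlapping at any instant.
starts: [0, 1, 1, 3, 4, 7]
ends:   [2, 3, 3, 4, 5, 8]
s0→1 s1→2 s1→3  — peak 3.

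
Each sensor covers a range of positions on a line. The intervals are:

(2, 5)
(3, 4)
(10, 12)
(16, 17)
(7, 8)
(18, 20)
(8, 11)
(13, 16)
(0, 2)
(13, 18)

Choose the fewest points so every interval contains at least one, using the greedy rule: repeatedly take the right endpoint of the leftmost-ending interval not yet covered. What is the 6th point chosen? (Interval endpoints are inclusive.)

Sort by right endpoint; whenever an interval is uncovered, place a point at its right end.
Sorted: [0,2] [3,4] [2,5] [7,8] [8,11] [10,12] [13,16] [16,17] [13,18] [18,20]
{[0,2]} hit by 2; {[3,4],[2,5]} hit by 4; {[7,8],[8,11]} hit by 8; {[10,12]} hit by 12; {[13,16],[16,17],[13,18]} hit by 16; {[18,20]} hit by 20.
Points: 2, 4, 8, 12, 16, 20 (6 total).

20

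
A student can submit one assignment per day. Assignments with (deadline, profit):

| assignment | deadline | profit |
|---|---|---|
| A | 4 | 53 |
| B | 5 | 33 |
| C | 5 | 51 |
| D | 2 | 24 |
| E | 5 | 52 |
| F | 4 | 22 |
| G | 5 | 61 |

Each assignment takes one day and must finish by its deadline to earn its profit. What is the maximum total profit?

250

Take jobs in profit order; each goes to the latest open slot no later than its deadline.
Profit order: G=61 A=53 E=52 C=51 B=33 D=24 F=22
Assign: G→slot 5, A→slot 4, E→slot 3, C→slot 2, B→slot 1, D skipped, F skipped.
Slots: [1:B] [2:C] [3:E] [4:A] [5:G]
Profit = 33 + 51 + 52 + 53 + 61 = 250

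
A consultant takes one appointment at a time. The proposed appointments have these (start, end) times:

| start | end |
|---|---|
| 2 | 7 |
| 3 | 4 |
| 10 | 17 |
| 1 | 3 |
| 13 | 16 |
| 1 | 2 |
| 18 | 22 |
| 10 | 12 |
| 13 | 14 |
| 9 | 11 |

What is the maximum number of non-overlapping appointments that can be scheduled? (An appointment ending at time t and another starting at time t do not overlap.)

5

Sorted by end: (1,2)  (1,3)  (3,4)  (2,7)  (9,11)  (10,12)  (13,14)  (13,16)  (10,17)  (18,22)
take (1,2); take (3,4); take (9,11); take (13,14); take (18,22).
Selected 5 appointments.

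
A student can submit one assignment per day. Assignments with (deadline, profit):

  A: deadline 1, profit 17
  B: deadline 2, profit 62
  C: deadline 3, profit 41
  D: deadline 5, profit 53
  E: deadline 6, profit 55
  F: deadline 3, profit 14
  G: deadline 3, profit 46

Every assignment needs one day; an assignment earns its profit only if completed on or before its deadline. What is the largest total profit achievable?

Take jobs in profit order; each goes to the latest open slot no later than its deadline.
By profit: B(d2,62), E(d6,55), D(d5,53), G(d3,46), C(d3,41), A(d1,17), F(d3,14)
B→slot 2; E→slot 6; D→slot 5; G→slot 3; C→slot 1; A skipped; F skipped.
Profit = 41 + 62 + 46 + 53 + 55 = 257

257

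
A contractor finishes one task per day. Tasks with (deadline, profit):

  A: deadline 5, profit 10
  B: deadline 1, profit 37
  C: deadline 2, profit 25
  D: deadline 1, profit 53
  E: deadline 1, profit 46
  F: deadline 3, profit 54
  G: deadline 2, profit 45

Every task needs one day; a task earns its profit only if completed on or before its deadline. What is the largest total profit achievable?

162

By profit: F(d3,54), D(d1,53), E(d1,46), G(d2,45), B(d1,37), C(d2,25), A(d5,10)
F→slot 3; D→slot 1; E skipped; G→slot 2; B skipped; C skipped; A→slot 5.
Profit = 53 + 45 + 54 + 10 = 162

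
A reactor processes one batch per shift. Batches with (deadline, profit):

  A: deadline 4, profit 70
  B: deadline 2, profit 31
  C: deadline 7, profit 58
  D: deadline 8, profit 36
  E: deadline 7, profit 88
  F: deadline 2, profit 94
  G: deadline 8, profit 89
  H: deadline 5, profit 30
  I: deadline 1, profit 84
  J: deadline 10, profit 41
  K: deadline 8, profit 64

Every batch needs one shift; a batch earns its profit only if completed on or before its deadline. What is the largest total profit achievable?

Take jobs in profit order; each goes to the latest open slot no later than its deadline.
Profit order: F=94 G=89 E=88 I=84 A=70 K=64 C=58 J=41 D=36 B=31 H=30
Assign: F→slot 2, G→slot 8, E→slot 7, I→slot 1, A→slot 4, K→slot 6, C→slot 5, J→slot 10, D→slot 3, B skipped, H skipped.
Slots: [1:I] [2:F] [3:D] [4:A] [5:C] [6:K] [7:E] [8:G] [10:J]
Profit = 84 + 94 + 36 + 70 + 58 + 64 + 88 + 89 + 41 = 624

624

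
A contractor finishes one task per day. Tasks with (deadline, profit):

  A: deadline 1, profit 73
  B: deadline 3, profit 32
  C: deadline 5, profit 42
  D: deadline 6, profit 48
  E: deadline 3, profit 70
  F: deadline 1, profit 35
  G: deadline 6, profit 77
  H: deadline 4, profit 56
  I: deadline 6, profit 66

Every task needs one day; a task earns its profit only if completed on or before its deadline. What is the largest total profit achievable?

By profit: G(d6,77), A(d1,73), E(d3,70), I(d6,66), H(d4,56), D(d6,48), C(d5,42), F(d1,35), B(d3,32)
G→slot 6; A→slot 1; E→slot 3; I→slot 5; H→slot 4; D→slot 2; C skipped; F skipped; B skipped.
Profit = 73 + 48 + 70 + 56 + 66 + 77 = 390

390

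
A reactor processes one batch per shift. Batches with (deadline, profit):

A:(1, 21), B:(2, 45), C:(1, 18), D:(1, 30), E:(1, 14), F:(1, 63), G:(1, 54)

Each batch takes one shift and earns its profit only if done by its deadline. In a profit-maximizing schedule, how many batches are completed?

Profit order: F=63 G=54 B=45 D=30 A=21 C=18 E=14
Assign: F→slot 1, G skipped, B→slot 2, D skipped, A skipped, C skipped, E skipped.
Slots: [1:F] [2:B]
2 of 7 scheduled.

2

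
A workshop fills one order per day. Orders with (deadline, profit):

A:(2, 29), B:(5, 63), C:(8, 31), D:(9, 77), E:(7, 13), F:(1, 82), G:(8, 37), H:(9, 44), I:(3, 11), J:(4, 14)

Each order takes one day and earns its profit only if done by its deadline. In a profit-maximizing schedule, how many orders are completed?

9

Sort by profit descending; place each in the latest free slot ≤ its deadline.
Profit order: F=82 D=77 B=63 H=44 G=37 C=31 A=29 J=14 E=13 I=11
Assign: F→slot 1, D→slot 9, B→slot 5, H→slot 8, G→slot 7, C→slot 6, A→slot 2, J→slot 4, E→slot 3, I skipped.
Slots: [1:F] [2:A] [3:E] [4:J] [5:B] [6:C] [7:G] [8:H] [9:D]
9 of 10 scheduled.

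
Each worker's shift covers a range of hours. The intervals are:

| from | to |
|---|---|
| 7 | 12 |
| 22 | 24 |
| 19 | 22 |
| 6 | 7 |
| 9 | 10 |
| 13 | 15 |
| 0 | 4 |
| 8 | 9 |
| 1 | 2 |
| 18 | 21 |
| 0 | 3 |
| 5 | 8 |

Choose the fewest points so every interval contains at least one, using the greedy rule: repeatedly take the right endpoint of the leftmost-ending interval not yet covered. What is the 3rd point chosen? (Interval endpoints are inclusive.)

9

Sort by right endpoint; whenever an interval is uncovered, place a point at its right end.
Sorted: [1,2] [0,3] [0,4] [6,7] [5,8] [8,9] [9,10] [7,12] [13,15] [18,21] [19,22] [22,24]
{[1,2],[0,3],[0,4]} hit by 2; {[6,7],[5,8]} hit by 7; {[8,9],[9,10],[7,12]} hit by 9; {[13,15]} hit by 15; {[18,21],[19,22]} hit by 21; {[22,24]} hit by 24.
Points: 2, 7, 9, 15, 21, 24 (6 total).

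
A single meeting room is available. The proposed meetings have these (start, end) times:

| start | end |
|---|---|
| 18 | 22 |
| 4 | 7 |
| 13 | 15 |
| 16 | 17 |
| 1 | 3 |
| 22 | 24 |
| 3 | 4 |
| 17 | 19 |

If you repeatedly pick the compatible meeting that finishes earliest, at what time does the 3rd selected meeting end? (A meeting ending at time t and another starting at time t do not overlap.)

7

Greedy by earliest finish: after sorting by end time, pick each interval compatible with the last pick.
By end time: (1,3), (3,4), (4,7), (13,15), (16,17), (17,19), (18,22), (22,24).
Pick (1,3); next start ≥ 3 → (3,4); next start ≥ 4 → (4,7); next start ≥ 7 → (13,15); next start ≥ 15 → (16,17); next start ≥ 17 → (17,19); next start ≥ 19 → (22,24).
Selected: (1,3) (3,4) (4,7) (13,15) (16,17) (17,19) (22,24)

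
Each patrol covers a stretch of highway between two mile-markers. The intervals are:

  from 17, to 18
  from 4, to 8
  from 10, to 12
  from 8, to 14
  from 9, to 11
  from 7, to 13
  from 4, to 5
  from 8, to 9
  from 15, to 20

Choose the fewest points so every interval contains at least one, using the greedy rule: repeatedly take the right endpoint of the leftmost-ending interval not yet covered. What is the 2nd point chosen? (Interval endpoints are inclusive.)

Process intervals by earliest right end; each time one isn't hit yet, stab at its right endpoint.
Sorted: [4,5] [4,8] [8,9] [9,11] [10,12] [7,13] [8,14] [17,18] [15,20]
{[4,5],[4,8]} hit by 5; {[8,9],[9,11]} hit by 9; {[10,12],[7,13],[8,14]} hit by 12; {[17,18],[15,20]} hit by 18.
Points: 5, 9, 12, 18 (4 total).

9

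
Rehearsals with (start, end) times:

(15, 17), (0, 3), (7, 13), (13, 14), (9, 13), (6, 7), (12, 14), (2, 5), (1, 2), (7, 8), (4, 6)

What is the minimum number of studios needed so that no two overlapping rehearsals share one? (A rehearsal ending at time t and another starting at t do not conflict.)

The answer is the maximum number of intervals overlapping at any instant.
Events (time:±→running): 0:+→1 1:+→2 2:-→1 2:+→2 3:-→1 4:+→2 5:-→1 6:-→0 6:+→1 7:-→0 7:+→1 7:+→2 8:-→1 9:+→2 12:+→3 … peak 3.

3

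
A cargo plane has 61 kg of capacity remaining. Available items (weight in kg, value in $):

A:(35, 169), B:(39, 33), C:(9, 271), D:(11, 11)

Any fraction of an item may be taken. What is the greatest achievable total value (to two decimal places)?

Ratios (sorted): C 30.11, A 4.83, D 1.00, B 0.85
take C (9 @ 271); take A (35 @ 169); take D (11 @ 11); take 6/39 of B → 5.08. Capacity used 61/61.
Total value = 456.08

456.08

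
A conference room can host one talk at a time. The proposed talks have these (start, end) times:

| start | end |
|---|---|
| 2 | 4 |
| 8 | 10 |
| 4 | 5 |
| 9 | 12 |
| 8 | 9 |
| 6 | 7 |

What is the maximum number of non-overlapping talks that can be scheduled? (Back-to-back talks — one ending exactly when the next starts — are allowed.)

Sort by end time and greedily take each interval whose start is ≥ the last chosen end.
Sorted by end: (2,4)  (4,5)  (6,7)  (8,9)  (8,10)  (9,12)
take (2,4); take (4,5); take (6,7); take (8,9); take (9,12).
Selected 5 talks.

5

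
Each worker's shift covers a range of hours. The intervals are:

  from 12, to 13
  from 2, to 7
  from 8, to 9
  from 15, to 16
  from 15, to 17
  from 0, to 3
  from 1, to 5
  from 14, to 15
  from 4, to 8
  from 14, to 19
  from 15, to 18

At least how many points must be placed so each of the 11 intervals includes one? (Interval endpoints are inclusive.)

Sorted: [0,3] [1,5] [2,7] [4,8] [8,9] [12,13] [14,15] [15,16] [15,17] [15,18] [14,19]
{[0,3],[1,5],[2,7]} hit by 3; {[4,8],[8,9]} hit by 8; {[12,13]} hit by 13; {[14,15],[15,16],[15,17],[15,18],[14,19]} hit by 15.
Points: 3, 8, 13, 15 (4 total).

4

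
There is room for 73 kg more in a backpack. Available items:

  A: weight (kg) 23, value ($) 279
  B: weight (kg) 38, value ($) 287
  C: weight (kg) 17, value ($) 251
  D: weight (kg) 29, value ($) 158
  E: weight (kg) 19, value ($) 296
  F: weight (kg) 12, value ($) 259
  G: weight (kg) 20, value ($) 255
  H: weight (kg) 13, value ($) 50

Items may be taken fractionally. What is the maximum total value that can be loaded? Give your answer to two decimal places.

Ratios (sorted): F 21.58, E 15.58, C 14.76, G 12.75, A 12.13, B 7.55, D 5.45, H 3.85
take F (12 @ 259); take E (19 @ 296); take C (17 @ 251); take G (20 @ 255); take 5/23 of A → 60.65. Capacity used 73/73.
Total value = 1121.65

1121.65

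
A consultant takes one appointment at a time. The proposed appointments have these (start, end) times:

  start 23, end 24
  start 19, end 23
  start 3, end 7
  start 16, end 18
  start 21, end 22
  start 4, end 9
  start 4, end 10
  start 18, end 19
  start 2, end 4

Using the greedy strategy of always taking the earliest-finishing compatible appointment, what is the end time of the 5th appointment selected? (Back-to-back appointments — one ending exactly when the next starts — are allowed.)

Order by finish time; keep every interval that doesn't clash with the previous kept one.
By end time: (2,4), (3,7), (4,9), (4,10), (16,18), (18,19), (21,22), (19,23), (23,24).
Pick (2,4); next start ≥ 4 → (4,9); next start ≥ 9 → (16,18); next start ≥ 18 → (18,19); next start ≥ 19 → (21,22); next start ≥ 22 → (23,24).
Selected: (2,4) (4,9) (16,18) (18,19) (21,22) (23,24)

22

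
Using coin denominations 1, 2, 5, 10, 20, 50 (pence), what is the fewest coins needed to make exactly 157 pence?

157 = 3×50 + 1×5 + 1×2
Total coins = 3 + 1 + 1 = 5

5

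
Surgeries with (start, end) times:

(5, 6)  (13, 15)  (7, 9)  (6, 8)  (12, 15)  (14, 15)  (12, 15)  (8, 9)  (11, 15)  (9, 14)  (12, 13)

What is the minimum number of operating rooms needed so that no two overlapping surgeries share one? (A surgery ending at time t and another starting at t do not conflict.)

Count concurrent intervals with a sweep; the peak is the room count.
Events (time:±→running): 5:+→1 6:-→0 6:+→1 7:+→2 8:-→1 8:+→2 9:-→1 9:-→0 9:+→1 11:+→2 12:+→3 12:+→4 12:+→5 … peak 5.

5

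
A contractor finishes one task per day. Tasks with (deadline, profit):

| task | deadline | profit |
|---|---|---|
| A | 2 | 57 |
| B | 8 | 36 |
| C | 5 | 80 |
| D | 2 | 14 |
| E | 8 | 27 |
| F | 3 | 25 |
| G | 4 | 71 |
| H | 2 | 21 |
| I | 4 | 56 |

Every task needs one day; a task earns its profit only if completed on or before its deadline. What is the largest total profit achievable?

Take jobs in profit order; each goes to the latest open slot no later than its deadline.
Profit order: C=80 G=71 A=57 I=56 B=36 E=27 F=25 H=21 D=14
Assign: C→slot 5, G→slot 4, A→slot 2, I→slot 3, B→slot 8, E→slot 7, F→slot 1, H skipped, D skipped.
Slots: [1:F] [2:A] [3:I] [4:G] [5:C] [7:E] [8:B]
Profit = 25 + 57 + 56 + 71 + 80 + 27 + 36 = 352

352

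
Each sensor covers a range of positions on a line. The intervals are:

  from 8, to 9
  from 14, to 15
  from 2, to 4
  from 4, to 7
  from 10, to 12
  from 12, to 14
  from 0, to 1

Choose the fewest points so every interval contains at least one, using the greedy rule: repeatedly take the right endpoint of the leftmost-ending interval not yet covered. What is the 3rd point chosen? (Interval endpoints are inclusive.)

Sort by right endpoint; whenever an interval is uncovered, place a point at its right end.
Sorted: [0,1] [2,4] [4,7] [8,9] [10,12] [12,14] [14,15]
{[0,1]} hit by 1; {[2,4],[4,7]} hit by 4; {[8,9]} hit by 9; {[10,12],[12,14]} hit by 12; {[14,15]} hit by 15.
Points: 1, 4, 9, 12, 15 (5 total).

9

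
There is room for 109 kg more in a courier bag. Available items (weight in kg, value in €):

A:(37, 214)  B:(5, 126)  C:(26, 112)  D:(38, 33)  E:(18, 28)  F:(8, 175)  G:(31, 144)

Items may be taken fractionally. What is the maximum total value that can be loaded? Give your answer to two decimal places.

Sort by value per unit weight and fill in that order.
Ratios (sorted): B 25.20, F 21.88, A 5.78, G 4.65, C 4.31, E 1.56, D 0.87
take B (5 @ 126); take F (8 @ 175); take A (37 @ 214); take G (31 @ 144); take C (26 @ 112); take 2/18 of E → 3.11. Capacity used 109/109.
Total value = 774.11

774.11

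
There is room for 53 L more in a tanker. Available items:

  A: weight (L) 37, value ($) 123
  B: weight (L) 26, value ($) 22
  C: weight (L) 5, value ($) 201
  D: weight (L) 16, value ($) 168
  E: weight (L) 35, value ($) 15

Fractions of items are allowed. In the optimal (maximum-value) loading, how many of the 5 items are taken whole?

Order: C (201/5=40.20) > D (168/16=10.50) > A (123/37=3.32) > B (22/26=0.85) > E (15/35=0.43)
Fill: take C (5 @ 201) → take D (16 @ 168) → take 32/37 of A → 106.38; 53/53 used.
2 item(s) taken whole; one partial (take 32/37 of A).

2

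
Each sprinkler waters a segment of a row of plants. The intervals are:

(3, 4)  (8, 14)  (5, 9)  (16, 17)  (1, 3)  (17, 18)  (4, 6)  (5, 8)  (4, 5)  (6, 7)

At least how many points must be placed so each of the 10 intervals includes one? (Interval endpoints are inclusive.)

5

Sort by right endpoint; whenever an interval is uncovered, place a point at its right end.
Sorted: [1,3] [3,4] [4,5] [4,6] [6,7] [5,8] [5,9] [8,14] [16,17] [17,18]
{[1,3],[3,4]} hit by 3; {[4,5],[4,6]} hit by 5; {[6,7],[5,8],[5,9]} hit by 7; {[8,14]} hit by 14; {[16,17],[17,18]} hit by 17.
Points: 3, 5, 7, 14, 17 (5 total).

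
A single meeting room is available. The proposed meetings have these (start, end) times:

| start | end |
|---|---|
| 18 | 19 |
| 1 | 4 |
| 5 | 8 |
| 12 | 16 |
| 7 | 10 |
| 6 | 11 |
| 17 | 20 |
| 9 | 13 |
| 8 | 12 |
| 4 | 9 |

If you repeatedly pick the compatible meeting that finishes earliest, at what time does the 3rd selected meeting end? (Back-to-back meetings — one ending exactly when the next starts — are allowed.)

12

Sorted by end: (1,4)  (5,8)  (4,9)  (7,10)  (6,11)  (8,12)  (9,13)  (12,16)  (18,19)  (17,20)
take (1,4); take (5,8); take (8,12); take (12,16); take (18,19).
Selected: (1,4) (5,8) (8,12) (12,16) (18,19)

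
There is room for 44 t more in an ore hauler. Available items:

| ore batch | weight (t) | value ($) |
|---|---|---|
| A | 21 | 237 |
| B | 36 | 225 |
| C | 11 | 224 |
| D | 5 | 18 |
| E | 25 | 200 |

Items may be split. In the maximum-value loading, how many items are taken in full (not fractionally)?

2

Sort by value per unit weight and fill in that order.
Ratios (sorted): C 20.36, A 11.29, E 8.00, B 6.25, D 3.60
take C (11 @ 224); take A (21 @ 237); take 12/25 of E → 96.00. Capacity used 44/44.
2 item(s) taken whole; one partial (take 12/25 of E).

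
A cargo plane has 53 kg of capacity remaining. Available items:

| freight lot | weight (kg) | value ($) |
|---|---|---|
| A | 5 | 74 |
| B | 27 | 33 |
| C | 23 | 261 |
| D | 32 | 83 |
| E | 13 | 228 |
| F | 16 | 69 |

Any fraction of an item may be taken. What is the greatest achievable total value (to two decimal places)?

Sort by value per unit weight and fill in that order.
Ratios (sorted): E 17.54, A 14.80, C 11.35, F 4.31, D 2.59, B 1.22
take E (13 @ 228); take A (5 @ 74); take C (23 @ 261); take 12/16 of F → 51.75. Capacity used 53/53.
Total value = 614.75

614.75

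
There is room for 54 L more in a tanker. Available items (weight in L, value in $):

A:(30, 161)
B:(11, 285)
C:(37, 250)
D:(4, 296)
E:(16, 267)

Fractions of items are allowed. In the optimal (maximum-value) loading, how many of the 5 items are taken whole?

Order: D (296/4=74.00) > B (285/11=25.91) > E (267/16=16.69) > C (250/37=6.76) > A (161/30=5.37)
Fill: take D (4 @ 296) → take B (11 @ 285) → take E (16 @ 267) → take 23/37 of C → 155.41; 54/54 used.
3 item(s) taken whole; one partial (take 23/37 of C).

3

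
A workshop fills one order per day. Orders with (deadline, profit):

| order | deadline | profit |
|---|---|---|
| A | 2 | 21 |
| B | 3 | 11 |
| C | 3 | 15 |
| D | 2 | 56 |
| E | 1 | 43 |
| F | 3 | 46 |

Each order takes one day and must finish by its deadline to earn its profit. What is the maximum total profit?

Take jobs in profit order; each goes to the latest open slot no later than its deadline.
Profit order: D=56 F=46 E=43 A=21 C=15 B=11
Assign: D→slot 2, F→slot 3, E→slot 1, A skipped, C skipped, B skipped.
Slots: [1:E] [2:D] [3:F]
Profit = 43 + 56 + 46 = 145

145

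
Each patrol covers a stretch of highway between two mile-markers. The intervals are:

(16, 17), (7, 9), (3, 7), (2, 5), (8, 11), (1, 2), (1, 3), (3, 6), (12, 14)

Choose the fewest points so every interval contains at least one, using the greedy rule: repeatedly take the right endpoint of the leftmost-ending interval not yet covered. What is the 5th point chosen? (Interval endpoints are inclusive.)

Process intervals by earliest right end; each time one isn't hit yet, stab at its right endpoint.
By right end: [1,2]  [1,3]  [2,5]  [3,6]  [3,7]  [7,9]  [8,11]  [12,14]  [16,17]
[1,2] uncovered → point at 2; [3,6] uncovered → point at 6; [7,9] uncovered → point at 9; [12,14] uncovered → point at 14; [16,17] uncovered → point at 17.
Points: 2, 6, 9, 14, 17 (5 total).

17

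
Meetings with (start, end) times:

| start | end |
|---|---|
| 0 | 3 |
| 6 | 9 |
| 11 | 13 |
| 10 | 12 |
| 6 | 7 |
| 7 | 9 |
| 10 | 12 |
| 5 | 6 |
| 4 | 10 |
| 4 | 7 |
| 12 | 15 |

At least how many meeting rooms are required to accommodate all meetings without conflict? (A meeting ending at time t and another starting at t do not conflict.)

4

Count concurrent intervals with a sweep; the peak is the room count.
starts: [0, 4, 4, 5, 6, 6, 7, 10, 10, 11, 12]
ends:   [3, 6, 7, 7, 9, 9, 10, 12, 12, 13, 15]
s0→1 e3→0 s4→1 s4→2 s5→3 e6→2 s6→3 s6→4  — peak 4.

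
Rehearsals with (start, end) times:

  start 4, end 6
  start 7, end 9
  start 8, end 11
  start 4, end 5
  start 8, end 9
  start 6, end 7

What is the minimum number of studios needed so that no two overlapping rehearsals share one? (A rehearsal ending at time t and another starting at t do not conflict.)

3

Count concurrent intervals with a sweep; the peak is the room count.
Events (time:±→running): 4:+→1 4:+→2 5:-→1 6:-→0 6:+→1 7:-→0 7:+→1 8:+→2 8:+→3 … peak 3.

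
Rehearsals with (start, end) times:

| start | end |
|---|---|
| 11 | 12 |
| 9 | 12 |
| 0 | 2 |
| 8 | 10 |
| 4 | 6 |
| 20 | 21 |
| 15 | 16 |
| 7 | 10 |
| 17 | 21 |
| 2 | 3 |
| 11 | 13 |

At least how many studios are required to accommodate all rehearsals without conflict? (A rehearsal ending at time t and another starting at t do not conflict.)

3

Count concurrent intervals with a sweep; the peak is the room count.
Events (time:±→running): 0:+→1 2:-→0 2:+→1 3:-→0 4:+→1 6:-→0 7:+→1 8:+→2 9:+→3 … peak 3.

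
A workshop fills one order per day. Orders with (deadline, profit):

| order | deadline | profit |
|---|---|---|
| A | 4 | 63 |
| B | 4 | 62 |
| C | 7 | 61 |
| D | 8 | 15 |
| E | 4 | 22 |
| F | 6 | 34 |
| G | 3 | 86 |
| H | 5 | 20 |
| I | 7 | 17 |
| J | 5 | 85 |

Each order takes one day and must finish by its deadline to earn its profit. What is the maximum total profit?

428

Profit order: G=86 J=85 A=63 B=62 C=61 F=34 E=22 H=20 I=17 D=15
Assign: G→slot 3, J→slot 5, A→slot 4, B→slot 2, C→slot 7, F→slot 6, E→slot 1, H skipped, I skipped, D→slot 8.
Slots: [1:E] [2:B] [3:G] [4:A] [5:J] [6:F] [7:C] [8:D]
Profit = 22 + 62 + 86 + 63 + 85 + 34 + 61 + 15 = 428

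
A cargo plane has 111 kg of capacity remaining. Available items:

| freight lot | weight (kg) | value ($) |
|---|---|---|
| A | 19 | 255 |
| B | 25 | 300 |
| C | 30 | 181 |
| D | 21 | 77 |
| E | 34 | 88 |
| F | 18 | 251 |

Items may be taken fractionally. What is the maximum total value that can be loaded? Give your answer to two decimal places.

1056.67

Greedy by value/weight ratio, highest first.
Order: F (251/18=13.94) > A (255/19=13.42) > B (300/25=12.00) > C (181/30=6.03) > D (77/21=3.67) > E (88/34=2.59)
Fill: take F (18 @ 251) → take A (19 @ 255) → take B (25 @ 300) → take C (30 @ 181) → take 19/21 of D → 69.67; 111/111 used.
Total value = 1056.67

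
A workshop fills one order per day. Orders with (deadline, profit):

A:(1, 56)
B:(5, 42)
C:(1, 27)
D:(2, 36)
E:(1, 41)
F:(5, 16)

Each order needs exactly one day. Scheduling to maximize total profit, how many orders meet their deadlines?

4

Take jobs in profit order; each goes to the latest open slot no later than its deadline.
Profit order: A=56 B=42 E=41 D=36 C=27 F=16
Assign: A→slot 1, B→slot 5, E skipped, D→slot 2, C skipped, F→slot 4.
Slots: [1:A] [2:D] [4:F] [5:B]
4 of 6 scheduled.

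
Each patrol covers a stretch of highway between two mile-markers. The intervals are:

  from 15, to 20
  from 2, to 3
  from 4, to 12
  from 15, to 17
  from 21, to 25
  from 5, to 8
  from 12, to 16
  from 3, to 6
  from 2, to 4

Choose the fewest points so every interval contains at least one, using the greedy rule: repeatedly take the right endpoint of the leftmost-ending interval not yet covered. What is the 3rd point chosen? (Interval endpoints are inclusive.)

16

By right end: [2,3]  [2,4]  [3,6]  [5,8]  [4,12]  [12,16]  [15,17]  [15,20]  [21,25]
[2,3] uncovered → point at 3; [5,8] uncovered → point at 8; [12,16] uncovered → point at 16; [21,25] uncovered → point at 25.
Points: 3, 8, 16, 25 (4 total).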